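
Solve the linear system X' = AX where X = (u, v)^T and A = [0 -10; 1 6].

u(t) = -3C_1e^(3t)sin(t) + C_1e^(3t)cos(t) + C_2e^(3t)sin(t) + 3C_2e^(3t)cos(t), v(t) = C_1e^(3t)sin(t) - C_2e^(3t)cos(t)

Coefficient matrix A = [[0, -10], [1, 6]].
Characteristic polynomial det(A - λI) = λ^2 - 6λ + 10 = 0.
Eigenvalues λ = 3 ± i (complex conjugate pair).
For λ=3+i: an eigenvector is (1,0) - i(-3,1) = (1 + 3i, 0 - i).
A real fundamental pair from Re and Im of e^((3+i)t)v: X_1 = e^(3t)(cos(t)·(1,0) + sin(t)·(-3,1)), X_2 = e^(3t)(sin(t)·(1,0) - cos(t)·(-3,1)).
General solution: C_1X_1 + C_2X_2.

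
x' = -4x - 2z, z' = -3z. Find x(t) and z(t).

x(t) = -K_1e^(-4t) + 2K_2e^(-3t), z(t) = -K_2e^(-3t)

Coefficient matrix A = [[-4, -2], [0, -3]].
Characteristic polynomial det(A - λI) = λ^2 + 7λ + 12 = 0.
Eigenvalues λ = -4, -3.
For λ=-4: (A-λI) row 1 is [0, -2], so an eigenvector is (-1, 0).
For λ=-3: (A-λI) row 1 is [-1, -2], so an eigenvector is (2, -1).
General solution: K_1e^(-4t)(-1,0) + K_2e^(-3t)(2,-1).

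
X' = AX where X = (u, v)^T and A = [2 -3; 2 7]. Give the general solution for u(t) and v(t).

Coefficient matrix A = [[2, -3], [2, 7]].
Characteristic polynomial det(A - λI) = λ^2 - 9λ + 20 = 0.
Eigenvalues λ = 5, 4.
For λ=5: (A-λI) row 1 is [-3, -3], so an eigenvector is (1, -1).
For λ=4: (A-λI) row 1 is [-2, -3], so an eigenvector is (-3, 2).
General solution: c_1e^(5t)(1,-1) + c_2e^(4t)(-3,2).

u(t) = c_1e^(5t) - 3c_2e^(4t), v(t) = -c_1e^(5t) + 2c_2e^(4t)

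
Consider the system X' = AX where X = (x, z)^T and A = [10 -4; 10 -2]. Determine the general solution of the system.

Coefficient matrix A = [[10, -4], [10, -2]].
Characteristic polynomial det(A - λI) = λ^2 - 8λ + 20 = 0.
Eigenvalues λ = 4 ± 2i (complex conjugate pair).
For λ=4+2i: an eigenvector is (1,2) - i(-1,-1) = (1 + i, 2 + i).
A real fundamental pair from Re and Im of e^((4+2i)t)v: X_1 = e^(4t)(cos(2t)·(1,2) + sin(2t)·(-1,-1)), X_2 = e^(4t)(sin(2t)·(1,2) - cos(2t)·(-1,-1)).
General solution: C_1X_1 + C_2X_2.

x(t) = -C_1e^(4t)sin(2t) + C_1e^(4t)cos(2t) + C_2e^(4t)sin(2t) + C_2e^(4t)cos(2t), z(t) = -C_1e^(4t)sin(2t) + 2C_1e^(4t)cos(2t) + 2C_2e^(4t)sin(2t) + C_2e^(4t)cos(2t)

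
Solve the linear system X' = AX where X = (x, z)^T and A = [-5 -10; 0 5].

x(t) = C_1e^(5t) - C_2e^(-5t), z(t) = -C_1e^(5t)

Coefficient matrix A = [[-5, -10], [0, 5]].
Characteristic polynomial det(A - λI) = λ^2 - 25 = 0.
Eigenvalues λ = 5, -5.
For λ=5: (A-λI) row 1 is [-10, -10], so an eigenvector is (1, -1).
For λ=-5: (A-λI) row 1 is [0, -10], so an eigenvector is (-1, 0).
General solution: C_1e^(5t)(1,-1) + C_2e^(-5t)(-1,0).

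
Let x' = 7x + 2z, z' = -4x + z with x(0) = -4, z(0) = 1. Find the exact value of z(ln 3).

1539

A = [[7,2],[-4,1]]; eigenvalues λ = 5, 3.
Eigenvectors: (1,-1) for λ=5, (-1,2) for λ=3.
From the initial condition, c_1 = -7, c_2 = -3.
z(ln 3) = (-7)(3^5)(-1) + (-3)(3^3)(2) = 1539.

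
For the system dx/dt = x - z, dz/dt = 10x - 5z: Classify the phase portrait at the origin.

A = [[1,-1],[10,-5]]; det(A-λI) = λ^2 + 4λ + 5.
λ = -2 ± i: negative real part.

stable spiral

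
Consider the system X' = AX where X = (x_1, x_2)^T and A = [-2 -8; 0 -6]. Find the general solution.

x_1(t) = 2C_1e^(-6t) + C_2e^(-2t), x_2(t) = C_1e^(-6t)

Coefficient matrix A = [[-2, -8], [0, -6]].
Characteristic polynomial det(A - λI) = λ^2 + 8λ + 12 = 0.
Eigenvalues λ = -6, -2.
For λ=-6: (A-λI) row 1 is [4, -8], so an eigenvector is (2, 1).
For λ=-2: (A-λI) row 1 is [0, -8], so an eigenvector is (1, 0).
General solution: C_1e^(-6t)(2,1) + C_2e^(-2t)(1,0).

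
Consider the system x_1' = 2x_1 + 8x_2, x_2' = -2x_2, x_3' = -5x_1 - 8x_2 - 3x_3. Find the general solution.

Coefficient matrix A = [[2, 8, 0], [0, -2, 0], [-5, -8, -3]].
det(A - λI) = 0 gives eigenvalues λ = 2, -2, -3.
For λ=2: eigenvector (1,0,-1).
For λ=-2: eigenvector (-2,1,2).
For λ=-3: eigenvector (0,0,1).
General solution: c_1e^(2t)(1,0,-1) + c_2e^(-2t)(-2,1,2) + c_3e^(-3t)(0,0,1).

x_1(t) = c_1e^(2t) - 2c_2e^(-2t), x_2(t) = c_2e^(-2t), x_3(t) = -c_1e^(2t) + 2c_2e^(-2t) + c_3e^(-3t)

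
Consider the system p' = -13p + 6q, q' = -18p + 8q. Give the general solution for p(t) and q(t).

p(t) = K_1e^(-t) - 2K_2e^(-4t), q(t) = 2K_1e^(-t) - 3K_2e^(-4t)

Coefficient matrix A = [[-13, 6], [-18, 8]].
Characteristic polynomial det(A - λI) = λ^2 + 5λ + 4 = 0.
Eigenvalues λ = -1, -4.
For λ=-1: (A-λI) row 1 is [-12, 6], so an eigenvector is (1, 2).
For λ=-4: (A-λI) row 1 is [-9, 6], so an eigenvector is (-2, -3).
General solution: K_1e^(-t)(1,2) + K_2e^(-4t)(-2,-3).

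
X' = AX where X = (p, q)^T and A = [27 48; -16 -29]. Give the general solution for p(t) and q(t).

p(t) = 2C_1e^(3t) - 3C_2e^(-5t), q(t) = -C_1e^(3t) + 2C_2e^(-5t)

Coefficient matrix A = [[27, 48], [-16, -29]].
Characteristic polynomial det(A - λI) = λ^2 + 2λ - 15 = 0.
Eigenvalues λ = 3, -5.
For λ=3: (A-λI) row 1 is [24, 48], so an eigenvector is (2, -1).
For λ=-5: (A-λI) row 1 is [32, 48], so an eigenvector is (-3, 2).
General solution: C_1e^(3t)(2,-1) + C_2e^(-5t)(-3,2).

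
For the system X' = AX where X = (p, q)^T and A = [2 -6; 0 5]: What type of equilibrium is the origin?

unstable node

A = [[2,-6],[0,5]]; det(A-λI) = λ^2 - 7λ + 10.
λ = 5, 2: both positive.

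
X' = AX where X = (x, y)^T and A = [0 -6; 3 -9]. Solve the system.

Coefficient matrix A = [[0, -6], [3, -9]].
Characteristic polynomial det(A - λI) = λ^2 + 9λ + 18 = 0.
Eigenvalues λ = -3, -6.
For λ=-3: (A-λI) row 1 is [3, -6], so an eigenvector is (-2, -1).
For λ=-6: (A-λI) row 1 is [6, -6], so an eigenvector is (1, 1).
General solution: K_1e^(-3t)(-2,-1) + K_2e^(-6t)(1,1).

x(t) = -2K_1e^(-3t) + K_2e^(-6t), y(t) = -K_1e^(-3t) + K_2e^(-6t)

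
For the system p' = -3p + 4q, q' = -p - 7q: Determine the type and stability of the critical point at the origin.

stable improper node

A = [[-3,4],[-1,-7]]; det(A-λI) = λ^2 + 10λ + 25.
repeated λ = -5 with a single eigenvector.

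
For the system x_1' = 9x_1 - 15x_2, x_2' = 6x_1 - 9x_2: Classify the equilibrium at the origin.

A = [[9,-15],[6,-9]]; det(A-λI) = λ^2 + 9.
λ = 0 ± 3i: zero real part.

center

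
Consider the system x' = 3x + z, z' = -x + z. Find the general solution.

Coefficient matrix A = [[3, 1], [-1, 1]].
Characteristic polynomial det(A - λI) = λ^2 - 4λ + 4 = 0.
Single eigenvalue λ = 2 with algebraic multiplicity 2.
Eigenvector v = (1,-1); generalized eigenvector w with (A-λI)w=v is (3,-2).
General solution: e^(2t)[c_1·v + c_2·(t·v + w)].

x(t) = c_1e^(2t) + c_2te^(2t) + 3c_2e^(2t), z(t) = -c_1e^(2t) - c_2te^(2t) - 2c_2e^(2t)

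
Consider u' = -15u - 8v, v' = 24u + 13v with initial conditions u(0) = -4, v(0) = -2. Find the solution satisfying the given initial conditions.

u(t) = 16e^(t) - 20e^(-3t), v(t) = -32e^(t) + 30e^(-3t)

Coefficient matrix A = [[-15, -8], [24, 13]].
Characteristic polynomial det(A - λI) = λ^2 + 2λ - 3 = 0.
Eigenvalues λ = -3, 1.
For λ=-3: (A-λI) row 1 is [-12, -8], so an eigenvector is (2, -3).
For λ=1: (A-λI) row 1 is [-16, -8], so an eigenvector is (1, -2).
General solution: C_1e^(-3t)(2,-3) + C_2e^(t)(1,-2).
Applying u(0)=-4, v(0)=-2 gives C_1=-10, C_2=16.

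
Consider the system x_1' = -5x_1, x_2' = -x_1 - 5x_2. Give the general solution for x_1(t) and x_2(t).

x_1(t) = -K_2e^(-5t), x_2(t) = K_1e^(-5t) + K_2te^(-5t) + 3K_2e^(-5t)

Coefficient matrix A = [[-5, 0], [-1, -5]].
Characteristic polynomial det(A - λI) = λ^2 + 10λ + 25 = 0.
Single eigenvalue λ = -5 with algebraic multiplicity 2.
Eigenvector v = (0,1); generalized eigenvector w with (A-λI)w=v is (-1,3).
General solution: e^(-5t)[K_1·v + K_2·(t·v + w)].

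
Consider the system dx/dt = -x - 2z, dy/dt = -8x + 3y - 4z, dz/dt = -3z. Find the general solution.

x(t) = c_1e^(-t) + c_3e^(-3t), y(t) = 2c_1e^(-t) + c_2e^(3t) + 2c_3e^(-3t), z(t) = c_3e^(-3t)

Coefficient matrix A = [[-1, 0, -2], [-8, 3, -4], [0, 0, -3]].
det(A - λI) = 0 gives eigenvalues λ = -1, 3, -3.
For λ=-1: eigenvector (1,2,0).
For λ=3: eigenvector (0,1,0).
For λ=-3: eigenvector (1,2,1).
General solution: c_1e^(-t)(1,2,0) + c_2e^(3t)(0,1,0) + c_3e^(-3t)(1,2,1).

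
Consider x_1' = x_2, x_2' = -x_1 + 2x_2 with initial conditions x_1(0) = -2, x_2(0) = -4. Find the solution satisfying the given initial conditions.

x_1(t) = -2te^(t) - 2e^(t), x_2(t) = -2te^(t) - 4e^(t)

Coefficient matrix A = [[0, 1], [-1, 2]].
Characteristic polynomial det(A - λI) = λ^2 - 2λ + 1 = 0.
Single eigenvalue λ = 1 with algebraic multiplicity 2.
Eigenvector v = (-1,-1); generalized eigenvector w with (A-λI)w=v is (1,0).
General solution: e^(t)[c_1·v + c_2·(t·v + w)].
Applying x_1(0)=-2, x_2(0)=-4 gives c_1=4, c_2=2.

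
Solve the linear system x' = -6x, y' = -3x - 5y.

Coefficient matrix A = [[-6, 0], [-3, -5]].
Characteristic polynomial det(A - λI) = λ^2 + 11λ + 30 = 0.
Eigenvalues λ = -5, -6.
For λ=-5: (A-λI) row 1 is [-1, 0], so an eigenvector is (0, -1).
For λ=-6: (A-λI) row 2 is [-3, 1], so an eigenvector is (1, 3).
General solution: C_1e^(-5t)(0,-1) + C_2e^(-6t)(1,3).

x(t) = C_2e^(-6t), y(t) = -C_1e^(-5t) + 3C_2e^(-6t)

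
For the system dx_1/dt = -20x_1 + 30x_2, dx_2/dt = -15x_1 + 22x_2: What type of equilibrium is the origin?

unstable spiral

A = [[-20,30],[-15,22]]; det(A-λI) = λ^2 - 2λ + 10.
λ = 1 ± 3i: positive real part.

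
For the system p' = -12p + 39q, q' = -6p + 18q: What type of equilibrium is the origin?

unstable spiral

A = [[-12,39],[-6,18]]; det(A-λI) = λ^2 - 6λ + 18.
λ = 3 ± 3i: positive real part.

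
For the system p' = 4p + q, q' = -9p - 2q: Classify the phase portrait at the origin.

A = [[4,1],[-9,-2]]; det(A-λI) = λ^2 - 2λ + 1.
repeated λ = 1 with a single eigenvector.

unstable improper node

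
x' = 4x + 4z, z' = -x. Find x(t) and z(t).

Coefficient matrix A = [[4, 4], [-1, 0]].
Characteristic polynomial det(A - λI) = λ^2 - 4λ + 4 = 0.
Single eigenvalue λ = 2 with algebraic multiplicity 2.
Eigenvector v = (2,-1); generalized eigenvector w with (A-λI)w=v is (1,0).
General solution: e^(2t)[c_1·v + c_2·(t·v + w)].

x(t) = 2c_1e^(2t) + 2c_2te^(2t) + c_2e^(2t), z(t) = -c_1e^(2t) - c_2te^(2t)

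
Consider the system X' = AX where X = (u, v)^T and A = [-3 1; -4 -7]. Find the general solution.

u(t) = -C_1e^(-5t) - C_2te^(-5t), v(t) = 2C_1e^(-5t) + 2C_2te^(-5t) - C_2e^(-5t)

Coefficient matrix A = [[-3, 1], [-4, -7]].
Characteristic polynomial det(A - λI) = λ^2 + 10λ + 25 = 0.
Single eigenvalue λ = -5 with algebraic multiplicity 2.
Eigenvector v = (-1,2); generalized eigenvector w with (A-λI)w=v is (0,-1).
General solution: e^(-5t)[C_1·v + C_2·(t·v + w)].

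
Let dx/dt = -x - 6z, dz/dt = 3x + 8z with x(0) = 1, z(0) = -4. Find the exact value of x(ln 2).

A = [[-1,-6],[3,8]]; eigenvalues λ = 2, 5.
Eigenvectors: (-2,1) for λ=2, (-1,1) for λ=5.
From the initial condition, c_1 = 3, c_2 = -7.
x(ln 2) = (3)(2^2)(-2) + (-7)(2^5)(-1) = 200.

200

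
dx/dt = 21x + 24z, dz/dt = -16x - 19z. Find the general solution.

x(t) = c_1e^(-3t) - 3c_2e^(5t), z(t) = -c_1e^(-3t) + 2c_2e^(5t)

Coefficient matrix A = [[21, 24], [-16, -19]].
Characteristic polynomial det(A - λI) = λ^2 - 2λ - 15 = 0.
Eigenvalues λ = -3, 5.
For λ=-3: (A-λI) row 1 is [24, 24], so an eigenvector is (1, -1).
For λ=5: (A-λI) row 1 is [16, 24], so an eigenvector is (-3, 2).
General solution: c_1e^(-3t)(1,-1) + c_2e^(5t)(-3,2).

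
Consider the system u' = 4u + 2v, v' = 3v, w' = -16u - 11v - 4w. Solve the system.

Coefficient matrix A = [[4, 2, 0], [0, 3, 0], [-16, -11, -4]].
det(A - λI) = 0 gives eigenvalues λ = 3, 4, -4.
For λ=3: eigenvector (-2,1,3).
For λ=4: eigenvector (1,0,-2).
For λ=-4: eigenvector (0,0,1).
General solution: K_1e^(3t)(-2,1,3) + K_2e^(4t)(1,0,-2) + K_3e^(-4t)(0,0,1).

u(t) = -2K_1e^(3t) + K_2e^(4t), v(t) = K_1e^(3t), w(t) = 3K_1e^(3t) - 2K_2e^(4t) + K_3e^(-4t)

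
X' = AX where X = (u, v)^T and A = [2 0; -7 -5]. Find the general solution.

u(t) = -K_2e^(2t), v(t) = K_1e^(-5t) + K_2e^(2t)

Coefficient matrix A = [[2, 0], [-7, -5]].
Characteristic polynomial det(A - λI) = λ^2 + 3λ - 10 = 0.
Eigenvalues λ = -5, 2.
For λ=-5: (A-λI) row 1 is [7, 0], so an eigenvector is (0, 1).
For λ=2: (A-λI) row 2 is [-7, -7], so an eigenvector is (-1, 1).
General solution: K_1e^(-5t)(0,1) + K_2e^(2t)(-1,1).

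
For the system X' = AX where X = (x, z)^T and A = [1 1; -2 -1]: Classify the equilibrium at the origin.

A = [[1,1],[-2,-1]]; det(A-λI) = λ^2 + 1.
λ = 0 ± i: zero real part.

center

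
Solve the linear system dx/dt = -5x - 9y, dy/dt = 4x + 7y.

Coefficient matrix A = [[-5, -9], [4, 7]].
Characteristic polynomial det(A - λI) = λ^2 - 2λ + 1 = 0.
Single eigenvalue λ = 1 with algebraic multiplicity 2.
Eigenvector v = (-3,2); generalized eigenvector w with (A-λI)w=v is (2,-1).
General solution: e^(t)[C_1·v + C_2·(t·v + w)].

x(t) = -3C_1e^(t) - 3C_2te^(t) + 2C_2e^(t), y(t) = 2C_1e^(t) + 2C_2te^(t) - C_2e^(t)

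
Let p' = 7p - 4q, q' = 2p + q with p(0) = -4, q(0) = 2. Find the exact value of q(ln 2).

A = [[7,-4],[2,1]]; eigenvalues λ = 5, 3.
Eigenvectors: (-2,-1) for λ=5, (1,1) for λ=3.
From the initial condition, c_1 = 6, c_2 = 8.
q(ln 2) = (6)(2^5)(-1) + (8)(2^3)(1) = -128.

-128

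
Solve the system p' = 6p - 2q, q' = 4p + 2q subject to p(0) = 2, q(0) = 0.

Coefficient matrix A = [[6, -2], [4, 2]].
Characteristic polynomial det(A - λI) = λ^2 - 8λ + 20 = 0.
Eigenvalues λ = 4 ± 2i (complex conjugate pair).
For λ=4+2i: an eigenvector is (0,1) - i(-1,-1) = (0 + i, 1 + i).
A real fundamental pair from Re and Im of e^((4+2i)t)v: X_1 = e^(4t)(cos(2t)·(0,1) + sin(2t)·(-1,-1)), X_2 = e^(4t)(sin(2t)·(0,1) - cos(2t)·(-1,-1)).
General solution: C_1X_1 + C_2X_2.
Applying p(0)=2, q(0)=0 gives C_1=-2, C_2=2.

p(t) = 2e^(4t)sin(2t) + 2e^(4t)cos(2t), q(t) = 4e^(4t)sin(2t)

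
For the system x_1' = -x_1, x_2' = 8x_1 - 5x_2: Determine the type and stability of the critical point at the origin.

stable node

A = [[-1,0],[8,-5]]; det(A-λI) = λ^2 + 6λ + 5.
λ = -1, -5: both negative.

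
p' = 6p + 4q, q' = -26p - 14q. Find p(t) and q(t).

Coefficient matrix A = [[6, 4], [-26, -14]].
Characteristic polynomial det(A - λI) = λ^2 + 8λ + 20 = 0.
Eigenvalues λ = -4 ± 2i (complex conjugate pair).
For λ=-4+2i: an eigenvector is (-1,3) - i(1,-2) = (-1 - i, 3 + 2i).
A real fundamental pair from Re and Im of e^((-4+2i)t)v: X_1 = e^(-4t)(cos(2t)·(-1,3) + sin(2t)·(1,-2)), X_2 = e^(-4t)(sin(2t)·(-1,3) - cos(2t)·(1,-2)).
General solution: c_1X_1 + c_2X_2.

p(t) = c_1e^(-4t)sin(2t) - c_1e^(-4t)cos(2t) - c_2e^(-4t)sin(2t) - c_2e^(-4t)cos(2t), q(t) = -2c_1e^(-4t)sin(2t) + 3c_1e^(-4t)cos(2t) + 3c_2e^(-4t)sin(2t) + 2c_2e^(-4t)cos(2t)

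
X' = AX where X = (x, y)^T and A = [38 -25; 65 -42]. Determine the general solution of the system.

x(t) = 2K_1e^(-2t)sin(5t) - K_1e^(-2t)cos(5t) - K_2e^(-2t)sin(5t) - 2K_2e^(-2t)cos(5t), y(t) = 3K_1e^(-2t)sin(5t) - 2K_1e^(-2t)cos(5t) - 2K_2e^(-2t)sin(5t) - 3K_2e^(-2t)cos(5t)

Coefficient matrix A = [[38, -25], [65, -42]].
Characteristic polynomial det(A - λI) = λ^2 + 4λ + 29 = 0.
Eigenvalues λ = -2 ± 5i (complex conjugate pair).
For λ=-2+5i: an eigenvector is (-1,-2) - i(2,3) = (-1 - 2i, -2 - 3i).
A real fundamental pair from Re and Im of e^((-2+5i)t)v: X_1 = e^(-2t)(cos(5t)·(-1,-2) + sin(5t)·(2,3)), X_2 = e^(-2t)(sin(5t)·(-1,-2) - cos(5t)·(2,3)).
General solution: K_1X_1 + K_2X_2.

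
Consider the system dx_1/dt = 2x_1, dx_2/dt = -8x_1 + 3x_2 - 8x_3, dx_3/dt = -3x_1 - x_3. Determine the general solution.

Coefficient matrix A = [[2, 0, 0], [-8, 3, -8], [-3, 0, -1]].
det(A - λI) = 0 gives eigenvalues λ = -1, 3, 2.
For λ=-1: eigenvector (0,2,1).
For λ=3: eigenvector (0,1,0).
For λ=2: eigenvector (1,0,-1).
General solution: C_1e^(-t)(0,2,1) + C_2e^(3t)(0,1,0) + C_3e^(2t)(1,0,-1).

x_1(t) = C_3e^(2t), x_2(t) = 2C_1e^(-t) + C_2e^(3t), x_3(t) = C_1e^(-t) - C_3e^(2t)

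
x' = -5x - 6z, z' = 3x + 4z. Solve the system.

x(t) = -2K_1e^(-2t) + K_2e^(t), z(t) = K_1e^(-2t) - K_2e^(t)

Coefficient matrix A = [[-5, -6], [3, 4]].
Characteristic polynomial det(A - λI) = λ^2 + λ - 2 = 0.
Eigenvalues λ = -2, 1.
For λ=-2: (A-λI) row 1 is [-3, -6], so an eigenvector is (-2, 1).
For λ=1: (A-λI) row 1 is [-6, -6], so an eigenvector is (1, -1).
General solution: K_1e^(-2t)(-2,1) + K_2e^(t)(1,-1).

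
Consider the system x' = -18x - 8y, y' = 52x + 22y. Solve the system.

x(t) = K_1e^(2t)sin(4t) - K_1e^(2t)cos(4t) - K_2e^(2t)sin(4t) - K_2e^(2t)cos(4t), y(t) = -3K_1e^(2t)sin(4t) + 2K_1e^(2t)cos(4t) + 2K_2e^(2t)sin(4t) + 3K_2e^(2t)cos(4t)

Coefficient matrix A = [[-18, -8], [52, 22]].
Characteristic polynomial det(A - λI) = λ^2 - 4λ + 20 = 0.
Eigenvalues λ = 2 ± 4i (complex conjugate pair).
For λ=2+4i: an eigenvector is (-1,2) - i(1,-3) = (-1 - i, 2 + 3i).
A real fundamental pair from Re and Im of e^((2+4i)t)v: X_1 = e^(2t)(cos(4t)·(-1,2) + sin(4t)·(1,-3)), X_2 = e^(2t)(sin(4t)·(-1,2) - cos(4t)·(1,-3)).
General solution: K_1X_1 + K_2X_2.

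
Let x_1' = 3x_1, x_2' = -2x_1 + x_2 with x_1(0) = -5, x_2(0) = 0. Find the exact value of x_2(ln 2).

30

A = [[3,0],[-2,1]]; eigenvalues λ = 1, 3.
Eigenvectors: (0,1) for λ=1, (-1,1) for λ=3.
From the initial condition, c_1 = -5, c_2 = 5.
x_2(ln 2) = (-5)(2^1)(1) + (5)(2^3)(1) = 30.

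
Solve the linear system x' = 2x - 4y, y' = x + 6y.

x(t) = -2C_1e^(4t) - 2C_2te^(4t) - C_2e^(4t), y(t) = C_1e^(4t) + C_2te^(4t) + C_2e^(4t)

Coefficient matrix A = [[2, -4], [1, 6]].
Characteristic polynomial det(A - λI) = λ^2 - 8λ + 16 = 0.
Single eigenvalue λ = 4 with algebraic multiplicity 2.
Eigenvector v = (-2,1); generalized eigenvector w with (A-λI)w=v is (-1,1).
General solution: e^(4t)[C_1·v + C_2·(t·v + w)].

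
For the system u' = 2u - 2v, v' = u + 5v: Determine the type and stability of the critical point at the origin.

A = [[2,-2],[1,5]]; det(A-λI) = λ^2 - 7λ + 12.
λ = 4, 3: both positive.

unstable node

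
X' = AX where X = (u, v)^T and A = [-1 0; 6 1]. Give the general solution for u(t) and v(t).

u(t) = -K_1e^(-t), v(t) = 3K_1e^(-t) - K_2e^(t)

Coefficient matrix A = [[-1, 0], [6, 1]].
Characteristic polynomial det(A - λI) = λ^2 - 1 = 0.
Eigenvalues λ = -1, 1.
For λ=-1: (A-λI) row 2 is [6, 2], so an eigenvector is (-1, 3).
For λ=1: (A-λI) row 1 is [-2, 0], so an eigenvector is (0, -1).
General solution: K_1e^(-t)(-1,3) + K_2e^(t)(0,-1).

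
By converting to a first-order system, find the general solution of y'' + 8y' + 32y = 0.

y(t) = K_1e^(-4t)cos(4t) + K_2e^(-4t)sin(4t)

Let x_1 = y, x_2 = y'. Then x_1' = x_2 and x_2' = -32x_1 - 8x_2.
A = [[0,1],[-32,-8]]; det(A-λI) = λ^2 + 8λ + 32.
Eigenvalues λ = -4 ± 4i.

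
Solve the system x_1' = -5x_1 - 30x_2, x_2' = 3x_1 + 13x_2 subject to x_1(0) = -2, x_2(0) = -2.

Coefficient matrix A = [[-5, -30], [3, 13]].
Characteristic polynomial det(A - λI) = λ^2 - 8λ + 25 = 0.
Eigenvalues λ = 4 ± 3i (complex conjugate pair).
For λ=4+3i: an eigenvector is (1,0) - i(-3,1) = (1 + 3i, 0 - i).
A real fundamental pair from Re and Im of e^((4+3i)t)v: X_1 = e^(4t)(cos(3t)·(1,0) + sin(3t)·(-3,1)), X_2 = e^(4t)(sin(3t)·(1,0) - cos(3t)·(-3,1)).
General solution: c_1X_1 + c_2X_2.
Applying x_1(0)=-2, x_2(0)=-2 gives c_1=-8, c_2=2.

x_1(t) = 26e^(4t)sin(3t) - 2e^(4t)cos(3t), x_2(t) = -8e^(4t)sin(3t) - 2e^(4t)cos(3t)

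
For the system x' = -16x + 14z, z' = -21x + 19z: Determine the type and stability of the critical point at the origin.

saddle

A = [[-16,14],[-21,19]]; det(A-λI) = λ^2 - 3λ - 10.
λ = -2, 5: opposite signs.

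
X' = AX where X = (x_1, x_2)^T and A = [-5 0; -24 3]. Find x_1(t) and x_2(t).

Coefficient matrix A = [[-5, 0], [-24, 3]].
Characteristic polynomial det(A - λI) = λ^2 + 2λ - 15 = 0.
Eigenvalues λ = -5, 3.
For λ=-5: (A-λI) row 2 is [-24, 8], so an eigenvector is (-1, -3).
For λ=3: (A-λI) row 1 is [-8, 0], so an eigenvector is (0, 1).
General solution: c_1e^(-5t)(-1,-3) + c_2e^(3t)(0,1).

x_1(t) = -c_1e^(-5t), x_2(t) = -3c_1e^(-5t) + c_2e^(3t)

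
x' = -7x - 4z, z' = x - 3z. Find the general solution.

x(t) = -2K_1e^(-5t) - 2K_2te^(-5t) - K_2e^(-5t), z(t) = K_1e^(-5t) + K_2te^(-5t) + K_2e^(-5t)

Coefficient matrix A = [[-7, -4], [1, -3]].
Characteristic polynomial det(A - λI) = λ^2 + 10λ + 25 = 0.
Single eigenvalue λ = -5 with algebraic multiplicity 2.
Eigenvector v = (-2,1); generalized eigenvector w with (A-λI)w=v is (-1,1).
General solution: e^(-5t)[K_1·v + K_2·(t·v + w)].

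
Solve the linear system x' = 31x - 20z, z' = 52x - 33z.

Coefficient matrix A = [[31, -20], [52, -33]].
Characteristic polynomial det(A - λI) = λ^2 + 2λ + 17 = 0.
Eigenvalues λ = -1 ± 4i (complex conjugate pair).
For λ=-1+4i: an eigenvector is (-2,-3) - i(-1,-2) = (-2 + i, -3 + 2i).
A real fundamental pair from Re and Im of e^((-1+4i)t)v: X_1 = e^(-t)(cos(4t)·(-2,-3) + sin(4t)·(-1,-2)), X_2 = e^(-t)(sin(4t)·(-2,-3) - cos(4t)·(-1,-2)).
General solution: K_1X_1 + K_2X_2.

x(t) = -K_1e^(-t)sin(4t) - 2K_1e^(-t)cos(4t) - 2K_2e^(-t)sin(4t) + K_2e^(-t)cos(4t), z(t) = -2K_1e^(-t)sin(4t) - 3K_1e^(-t)cos(4t) - 3K_2e^(-t)sin(4t) + 2K_2e^(-t)cos(4t)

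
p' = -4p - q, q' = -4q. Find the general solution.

Coefficient matrix A = [[-4, -1], [0, -4]].
Characteristic polynomial det(A - λI) = λ^2 + 8λ + 16 = 0.
Single eigenvalue λ = -4 with algebraic multiplicity 2.
Eigenvector v = (1,0); generalized eigenvector w with (A-λI)w=v is (-2,-1).
General solution: e^(-4t)[c_1·v + c_2·(t·v + w)].

p(t) = c_1e^(-4t) + c_2te^(-4t) - 2c_2e^(-4t), q(t) = -c_2e^(-4t)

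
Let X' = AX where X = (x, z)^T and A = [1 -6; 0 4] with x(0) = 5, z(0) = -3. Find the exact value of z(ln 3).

-243

A = [[1,-6],[0,4]]; eigenvalues λ = 1, 4.
Eigenvectors: (-1,0) for λ=1, (-2,1) for λ=4.
From the initial condition, c_1 = 1, c_2 = -3.
z(ln 3) = (1)(3^1)(0) + (-3)(3^4)(1) = -243.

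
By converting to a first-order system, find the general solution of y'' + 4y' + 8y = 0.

y(t) = c_1e^(-2t)cos(2t) + c_2e^(-2t)sin(2t)

Let x_1 = y, x_2 = y'. Then x_1' = x_2 and x_2' = -8x_1 - 4x_2.
A = [[0,1],[-8,-4]]; det(A-λI) = λ^2 + 4λ + 8.
Eigenvalues λ = -2 ± 2i.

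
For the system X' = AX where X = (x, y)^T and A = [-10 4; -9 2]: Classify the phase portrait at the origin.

stable improper node

A = [[-10,4],[-9,2]]; det(A-λI) = λ^2 + 8λ + 16.
repeated λ = -4 with a single eigenvector.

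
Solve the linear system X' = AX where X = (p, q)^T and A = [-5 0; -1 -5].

Coefficient matrix A = [[-5, 0], [-1, -5]].
Characteristic polynomial det(A - λI) = λ^2 + 10λ + 25 = 0.
Single eigenvalue λ = -5 with algebraic multiplicity 2.
Eigenvector v = (0,-1); generalized eigenvector w with (A-λI)w=v is (1,1).
General solution: e^(-5t)[C_1·v + C_2·(t·v + w)].

p(t) = C_2e^(-5t), q(t) = -C_1e^(-5t) - C_2te^(-5t) + C_2e^(-5t)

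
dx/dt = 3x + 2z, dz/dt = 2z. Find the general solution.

Coefficient matrix A = [[3, 2], [0, 2]].
Characteristic polynomial det(A - λI) = λ^2 - 5λ + 6 = 0.
Eigenvalues λ = 3, 2.
For λ=3: (A-λI) row 1 is [0, 2], so an eigenvector is (1, 0).
For λ=2: (A-λI) row 1 is [1, 2], so an eigenvector is (-2, 1).
General solution: C_1e^(3t)(1,0) + C_2e^(2t)(-2,1).

x(t) = C_1e^(3t) - 2C_2e^(2t), z(t) = C_2e^(2t)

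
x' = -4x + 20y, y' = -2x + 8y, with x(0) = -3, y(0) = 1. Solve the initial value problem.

x(t) = 19e^(2t)sin(2t) - 3e^(2t)cos(2t), y(t) = 6e^(2t)sin(2t) + e^(2t)cos(2t)

Coefficient matrix A = [[-4, 20], [-2, 8]].
Characteristic polynomial det(A - λI) = λ^2 - 4λ + 8 = 0.
Eigenvalues λ = 2 ± 2i (complex conjugate pair).
For λ=2+2i: an eigenvector is (3,1) - i(1,0) = (3 - i, 1).
A real fundamental pair from Re and Im of e^((2+2i)t)v: X_1 = e^(2t)(cos(2t)·(3,1) + sin(2t)·(1,0)), X_2 = e^(2t)(sin(2t)·(3,1) - cos(2t)·(1,0)).
General solution: c_1X_1 + c_2X_2.
Applying x(0)=-3, y(0)=1 gives c_1=1, c_2=6.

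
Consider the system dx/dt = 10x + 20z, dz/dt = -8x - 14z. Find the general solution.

x(t) = -2K_1e^(-2t)sin(4t) + K_1e^(-2t)cos(4t) + K_2e^(-2t)sin(4t) + 2K_2e^(-2t)cos(4t), z(t) = K_1e^(-2t)sin(4t) - K_1e^(-2t)cos(4t) - K_2e^(-2t)sin(4t) - K_2e^(-2t)cos(4t)

Coefficient matrix A = [[10, 20], [-8, -14]].
Characteristic polynomial det(A - λI) = λ^2 + 4λ + 20 = 0.
Eigenvalues λ = -2 ± 4i (complex conjugate pair).
For λ=-2+4i: an eigenvector is (1,-1) - i(-2,1) = (1 + 2i, -1 - i).
A real fundamental pair from Re and Im of e^((-2+4i)t)v: X_1 = e^(-2t)(cos(4t)·(1,-1) + sin(4t)·(-2,1)), X_2 = e^(-2t)(sin(4t)·(1,-1) - cos(4t)·(-2,1)).
General solution: K_1X_1 + K_2X_2.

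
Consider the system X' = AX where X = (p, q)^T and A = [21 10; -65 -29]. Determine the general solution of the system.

Coefficient matrix A = [[21, 10], [-65, -29]].
Characteristic polynomial det(A - λI) = λ^2 + 8λ + 41 = 0.
Eigenvalues λ = -4 ± 5i (complex conjugate pair).
For λ=-4+5i: an eigenvector is (-1,3) - i(1,-2) = (-1 - i, 3 + 2i).
A real fundamental pair from Re and Im of e^((-4+5i)t)v: X_1 = e^(-4t)(cos(5t)·(-1,3) + sin(5t)·(1,-2)), X_2 = e^(-4t)(sin(5t)·(-1,3) - cos(5t)·(1,-2)).
General solution: K_1X_1 + K_2X_2.

p(t) = K_1e^(-4t)sin(5t) - K_1e^(-4t)cos(5t) - K_2e^(-4t)sin(5t) - K_2e^(-4t)cos(5t), q(t) = -2K_1e^(-4t)sin(5t) + 3K_1e^(-4t)cos(5t) + 3K_2e^(-4t)sin(5t) + 2K_2e^(-4t)cos(5t)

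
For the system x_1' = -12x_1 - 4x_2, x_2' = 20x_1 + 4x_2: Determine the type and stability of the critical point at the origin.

A = [[-12,-4],[20,4]]; det(A-λI) = λ^2 + 8λ + 32.
λ = -4 ± 4i: negative real part.

stable spiral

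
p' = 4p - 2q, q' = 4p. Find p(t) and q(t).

Coefficient matrix A = [[4, -2], [4, 0]].
Characteristic polynomial det(A - λI) = λ^2 - 4λ + 8 = 0.
Eigenvalues λ = 2 ± 2i (complex conjugate pair).
For λ=2+2i: an eigenvector is (0,1) - i(-1,-1) = (0 + i, 1 + i).
A real fundamental pair from Re and Im of e^((2+2i)t)v: X_1 = e^(2t)(cos(2t)·(0,1) + sin(2t)·(-1,-1)), X_2 = e^(2t)(sin(2t)·(0,1) - cos(2t)·(-1,-1)).
General solution: c_1X_1 + c_2X_2.

p(t) = -c_1e^(2t)sin(2t) + c_2e^(2t)cos(2t), q(t) = -c_1e^(2t)sin(2t) + c_1e^(2t)cos(2t) + c_2e^(2t)sin(2t) + c_2e^(2t)cos(2t)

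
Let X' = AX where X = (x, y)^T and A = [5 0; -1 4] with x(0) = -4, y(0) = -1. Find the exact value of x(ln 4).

-4096

A = [[5,0],[-1,4]]; eigenvalues λ = 4, 5.
Eigenvectors: (0,-1) for λ=4, (-1,1) for λ=5.
From the initial condition, c_1 = 5, c_2 = 4.
x(ln 4) = (5)(4^4)(0) + (4)(4^5)(-1) = -4096.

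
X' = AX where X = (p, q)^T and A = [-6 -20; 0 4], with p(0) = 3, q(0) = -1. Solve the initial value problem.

Coefficient matrix A = [[-6, -20], [0, 4]].
Characteristic polynomial det(A - λI) = λ^2 + 2λ - 24 = 0.
Eigenvalues λ = 4, -6.
For λ=4: (A-λI) row 1 is [-10, -20], so an eigenvector is (2, -1).
For λ=-6: (A-λI) row 1 is [0, -20], so an eigenvector is (-1, 0).
General solution: C_1e^(4t)(2,-1) + C_2e^(-6t)(-1,0).
Applying p(0)=3, q(0)=-1 gives C_1=1, C_2=-1.

p(t) = 2e^(4t) + e^(-6t), q(t) = -e^(4t)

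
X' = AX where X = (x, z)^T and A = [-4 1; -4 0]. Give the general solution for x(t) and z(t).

x(t) = K_1e^(-2t) + K_2te^(-2t) - 2K_2e^(-2t), z(t) = 2K_1e^(-2t) + 2K_2te^(-2t) - 3K_2e^(-2t)

Coefficient matrix A = [[-4, 1], [-4, 0]].
Characteristic polynomial det(A - λI) = λ^2 + 4λ + 4 = 0.
Single eigenvalue λ = -2 with algebraic multiplicity 2.
Eigenvector v = (1,2); generalized eigenvector w with (A-λI)w=v is (-2,-3).
General solution: e^(-2t)[K_1·v + K_2·(t·v + w)].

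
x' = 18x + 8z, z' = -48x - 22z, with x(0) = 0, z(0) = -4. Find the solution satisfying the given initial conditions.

x(t) = -4e^(2t) + 4e^(-6t), z(t) = 8e^(2t) - 12e^(-6t)

Coefficient matrix A = [[18, 8], [-48, -22]].
Characteristic polynomial det(A - λI) = λ^2 + 4λ - 12 = 0.
Eigenvalues λ = -6, 2.
For λ=-6: (A-λI) row 1 is [24, 8], so an eigenvector is (1, -3).
For λ=2: (A-λI) row 1 is [16, 8], so an eigenvector is (-1, 2).
General solution: c_1e^(-6t)(1,-3) + c_2e^(2t)(-1,2).
Applying x(0)=0, z(0)=-4 gives c_1=4, c_2=4.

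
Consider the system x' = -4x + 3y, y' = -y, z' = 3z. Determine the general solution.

x(t) = c_1e^(-4t) + c_2e^(-t), y(t) = c_2e^(-t), z(t) = c_3e^(3t)

Coefficient matrix A = [[-4, 3, 0], [0, -1, 0], [0, 0, 3]].
det(A - λI) = 0 gives eigenvalues λ = -4, -1, 3.
For λ=-4: eigenvector (1,0,0).
For λ=-1: eigenvector (1,1,0).
For λ=3: eigenvector (0,0,1).
General solution: c_1e^(-4t)(1,0,0) + c_2e^(-t)(1,1,0) + c_3e^(3t)(0,0,1).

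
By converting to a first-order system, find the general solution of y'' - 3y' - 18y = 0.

y(t) = C_1e^(6t) + C_2e^(-3t)

Let x_1 = y, x_2 = y'. Then x_1' = x_2 and x_2' = 18x_1 + 3x_2.
A = [[0,1],[18,3]]; det(A-λI) = λ^2 - 3λ - 18.
Eigenvalues λ = 6, -3 with eigenvectors (1,6), (1,-3).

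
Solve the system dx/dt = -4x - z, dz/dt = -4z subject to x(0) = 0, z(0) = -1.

x(t) = te^(-4t), z(t) = -e^(-4t)

Coefficient matrix A = [[-4, -1], [0, -4]].
Characteristic polynomial det(A - λI) = λ^2 + 8λ + 16 = 0.
Single eigenvalue λ = -4 with algebraic multiplicity 2.
Eigenvector v = (1,0); generalized eigenvector w with (A-λI)w=v is (-2,-1).
General solution: e^(-4t)[c_1·v + c_2·(t·v + w)].
Applying x(0)=0, z(0)=-1 gives c_1=2, c_2=1.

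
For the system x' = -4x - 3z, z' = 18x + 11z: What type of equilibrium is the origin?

A = [[-4,-3],[18,11]]; det(A-λI) = λ^2 - 7λ + 10.
λ = 2, 5: both positive.

unstable node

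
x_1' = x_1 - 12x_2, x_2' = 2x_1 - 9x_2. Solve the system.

Coefficient matrix A = [[1, -12], [2, -9]].
Characteristic polynomial det(A - λI) = λ^2 + 8λ + 15 = 0.
Eigenvalues λ = -5, -3.
For λ=-5: (A-λI) row 1 is [6, -12], so an eigenvector is (-2, -1).
For λ=-3: (A-λI) row 1 is [4, -12], so an eigenvector is (-3, -1).
General solution: c_1e^(-5t)(-2,-1) + c_2e^(-3t)(-3,-1).

x_1(t) = -2c_1e^(-5t) - 3c_2e^(-3t), x_2(t) = -c_1e^(-5t) - c_2e^(-3t)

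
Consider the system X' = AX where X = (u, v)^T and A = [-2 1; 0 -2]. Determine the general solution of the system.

u(t) = -K_1e^(-2t) - K_2te^(-2t) + 2K_2e^(-2t), v(t) = -K_2e^(-2t)

Coefficient matrix A = [[-2, 1], [0, -2]].
Characteristic polynomial det(A - λI) = λ^2 + 4λ + 4 = 0.
Single eigenvalue λ = -2 with algebraic multiplicity 2.
Eigenvector v = (-1,0); generalized eigenvector w with (A-λI)w=v is (2,-1).
General solution: e^(-2t)[K_1·v + K_2·(t·v + w)].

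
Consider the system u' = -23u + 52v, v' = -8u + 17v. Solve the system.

u(t) = -2c_1e^(-3t)sin(4t) + 3c_1e^(-3t)cos(4t) + 3c_2e^(-3t)sin(4t) + 2c_2e^(-3t)cos(4t), v(t) = -c_1e^(-3t)sin(4t) + c_1e^(-3t)cos(4t) + c_2e^(-3t)sin(4t) + c_2e^(-3t)cos(4t)

Coefficient matrix A = [[-23, 52], [-8, 17]].
Characteristic polynomial det(A - λI) = λ^2 + 6λ + 25 = 0.
Eigenvalues λ = -3 ± 4i (complex conjugate pair).
For λ=-3+4i: an eigenvector is (3,1) - i(-2,-1) = (3 + 2i, 1 + i).
A real fundamental pair from Re and Im of e^((-3+4i)t)v: X_1 = e^(-3t)(cos(4t)·(3,1) + sin(4t)·(-2,-1)), X_2 = e^(-3t)(sin(4t)·(3,1) - cos(4t)·(-2,-1)).
General solution: c_1X_1 + c_2X_2.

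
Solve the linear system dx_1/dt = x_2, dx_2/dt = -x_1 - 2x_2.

Coefficient matrix A = [[0, 1], [-1, -2]].
Characteristic polynomial det(A - λI) = λ^2 + 2λ + 1 = 0.
Single eigenvalue λ = -1 with algebraic multiplicity 2.
Eigenvector v = (1,-1); generalized eigenvector w with (A-λI)w=v is (0,1).
General solution: e^(-t)[K_1·v + K_2·(t·v + w)].

x_1(t) = K_1e^(-t) + K_2te^(-t), x_2(t) = -K_1e^(-t) - K_2te^(-t) + K_2e^(-t)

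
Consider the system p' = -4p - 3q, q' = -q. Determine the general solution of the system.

p(t) = c_1e^(-t) - c_2e^(-4t), q(t) = -c_1e^(-t)

Coefficient matrix A = [[-4, -3], [0, -1]].
Characteristic polynomial det(A - λI) = λ^2 + 5λ + 4 = 0.
Eigenvalues λ = -1, -4.
For λ=-1: (A-λI) row 1 is [-3, -3], so an eigenvector is (1, -1).
For λ=-4: (A-λI) row 1 is [0, -3], so an eigenvector is (-1, 0).
General solution: c_1e^(-t)(1,-1) + c_2e^(-4t)(-1,0).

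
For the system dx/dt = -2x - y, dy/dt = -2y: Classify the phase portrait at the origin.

A = [[-2,-1],[0,-2]]; det(A-λI) = λ^2 + 4λ + 4.
repeated λ = -2 with a single eigenvector.

stable improper node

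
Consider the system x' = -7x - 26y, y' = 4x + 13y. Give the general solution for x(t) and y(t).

Coefficient matrix A = [[-7, -26], [4, 13]].
Characteristic polynomial det(A - λI) = λ^2 - 6λ + 13 = 0.
Eigenvalues λ = 3 ± 2i (complex conjugate pair).
For λ=3+2i: an eigenvector is (-2,1) - i(-3,1) = (-2 + 3i, 1 - i).
A real fundamental pair from Re and Im of e^((3+2i)t)v: X_1 = e^(3t)(cos(2t)·(-2,1) + sin(2t)·(-3,1)), X_2 = e^(3t)(sin(2t)·(-2,1) - cos(2t)·(-3,1)).
General solution: C_1X_1 + C_2X_2.

x(t) = -3C_1e^(3t)sin(2t) - 2C_1e^(3t)cos(2t) - 2C_2e^(3t)sin(2t) + 3C_2e^(3t)cos(2t), y(t) = C_1e^(3t)sin(2t) + C_1e^(3t)cos(2t) + C_2e^(3t)sin(2t) - C_2e^(3t)cos(2t)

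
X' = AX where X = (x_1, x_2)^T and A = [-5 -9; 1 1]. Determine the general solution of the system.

x_1(t) = -3K_1e^(-2t) - 3K_2te^(-2t) - 2K_2e^(-2t), x_2(t) = K_1e^(-2t) + K_2te^(-2t) + K_2e^(-2t)

Coefficient matrix A = [[-5, -9], [1, 1]].
Characteristic polynomial det(A - λI) = λ^2 + 4λ + 4 = 0.
Single eigenvalue λ = -2 with algebraic multiplicity 2.
Eigenvector v = (-3,1); generalized eigenvector w with (A-λI)w=v is (-2,1).
General solution: e^(-2t)[K_1·v + K_2·(t·v + w)].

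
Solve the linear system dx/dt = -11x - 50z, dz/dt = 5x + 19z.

Coefficient matrix A = [[-11, -50], [5, 19]].
Characteristic polynomial det(A - λI) = λ^2 - 8λ + 41 = 0.
Eigenvalues λ = 4 ± 5i (complex conjugate pair).
For λ=4+5i: an eigenvector is (-3,1) - i(-1,0) = (-3 + i, 1).
A real fundamental pair from Re and Im of e^((4+5i)t)v: X_1 = e^(4t)(cos(5t)·(-3,1) + sin(5t)·(-1,0)), X_2 = e^(4t)(sin(5t)·(-3,1) - cos(5t)·(-1,0)).
General solution: K_1X_1 + K_2X_2.

x(t) = -K_1e^(4t)sin(5t) - 3K_1e^(4t)cos(5t) - 3K_2e^(4t)sin(5t) + K_2e^(4t)cos(5t), z(t) = K_1e^(4t)cos(5t) + K_2e^(4t)sin(5t)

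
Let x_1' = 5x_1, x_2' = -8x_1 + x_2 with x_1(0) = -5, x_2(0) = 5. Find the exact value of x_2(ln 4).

10220

A = [[5,0],[-8,1]]; eigenvalues λ = 1, 5.
Eigenvectors: (0,-1) for λ=1, (1,-2) for λ=5.
From the initial condition, c_1 = 5, c_2 = -5.
x_2(ln 4) = (5)(4^1)(-1) + (-5)(4^5)(-2) = 10220.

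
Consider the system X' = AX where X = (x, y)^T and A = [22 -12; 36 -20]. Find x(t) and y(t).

Coefficient matrix A = [[22, -12], [36, -20]].
Characteristic polynomial det(A - λI) = λ^2 - 2λ - 8 = 0.
Eigenvalues λ = -2, 4.
For λ=-2: (A-λI) row 1 is [24, -12], so an eigenvector is (1, 2).
For λ=4: (A-λI) row 1 is [18, -12], so an eigenvector is (-2, -3).
General solution: C_1e^(-2t)(1,2) + C_2e^(4t)(-2,-3).

x(t) = C_1e^(-2t) - 2C_2e^(4t), y(t) = 2C_1e^(-2t) - 3C_2e^(4t)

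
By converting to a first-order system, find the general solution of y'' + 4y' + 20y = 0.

Let x_1 = y, x_2 = y'. Then x_1' = x_2 and x_2' = -20x_1 - 4x_2.
A = [[0,1],[-20,-4]]; det(A-λI) = λ^2 + 4λ + 20.
Eigenvalues λ = -2 ± 4i.

y(t) = K_1e^(-2t)cos(4t) + K_2e^(-2t)sin(4t)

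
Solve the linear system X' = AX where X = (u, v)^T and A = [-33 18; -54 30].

u(t) = K_1e^(3t) + 2K_2e^(-6t), v(t) = 2K_1e^(3t) + 3K_2e^(-6t)

Coefficient matrix A = [[-33, 18], [-54, 30]].
Characteristic polynomial det(A - λI) = λ^2 + 3λ - 18 = 0.
Eigenvalues λ = 3, -6.
For λ=3: (A-λI) row 1 is [-36, 18], so an eigenvector is (1, 2).
For λ=-6: (A-λI) row 1 is [-27, 18], so an eigenvector is (2, 3).
General solution: K_1e^(3t)(1,2) + K_2e^(-6t)(2,3).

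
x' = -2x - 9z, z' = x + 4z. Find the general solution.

Coefficient matrix A = [[-2, -9], [1, 4]].
Characteristic polynomial det(A - λI) = λ^2 - 2λ + 1 = 0.
Single eigenvalue λ = 1 with algebraic multiplicity 2.
Eigenvector v = (-3,1); generalized eigenvector w with (A-λI)w=v is (1,0).
General solution: e^(t)[c_1·v + c_2·(t·v + w)].

x(t) = -3c_1e^(t) - 3c_2te^(t) + c_2e^(t), z(t) = c_1e^(t) + c_2te^(t)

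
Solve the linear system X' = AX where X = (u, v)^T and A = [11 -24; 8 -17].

Coefficient matrix A = [[11, -24], [8, -17]].
Characteristic polynomial det(A - λI) = λ^2 + 6λ + 5 = 0.
Eigenvalues λ = -5, -1.
For λ=-5: (A-λI) row 1 is [16, -24], so an eigenvector is (-3, -2).
For λ=-1: (A-λI) row 1 is [12, -24], so an eigenvector is (2, 1).
General solution: c_1e^(-5t)(-3,-2) + c_2e^(-t)(2,1).

u(t) = -3c_1e^(-5t) + 2c_2e^(-t), v(t) = -2c_1e^(-5t) + c_2e^(-t)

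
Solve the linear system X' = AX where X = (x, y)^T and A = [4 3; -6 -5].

x(t) = -c_1e^(-2t) + c_2e^(t), y(t) = 2c_1e^(-2t) - c_2e^(t)

Coefficient matrix A = [[4, 3], [-6, -5]].
Characteristic polynomial det(A - λI) = λ^2 + λ - 2 = 0.
Eigenvalues λ = -2, 1.
For λ=-2: (A-λI) row 1 is [6, 3], so an eigenvector is (-1, 2).
For λ=1: (A-λI) row 1 is [3, 3], so an eigenvector is (1, -1).
General solution: c_1e^(-2t)(-1,2) + c_2e^(t)(1,-1).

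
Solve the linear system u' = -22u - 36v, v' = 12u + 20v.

u(t) = -2c_1e^(-4t) + 3c_2e^(2t), v(t) = c_1e^(-4t) - 2c_2e^(2t)

Coefficient matrix A = [[-22, -36], [12, 20]].
Characteristic polynomial det(A - λI) = λ^2 + 2λ - 8 = 0.
Eigenvalues λ = -4, 2.
For λ=-4: (A-λI) row 1 is [-18, -36], so an eigenvector is (-2, 1).
For λ=2: (A-λI) row 1 is [-24, -36], so an eigenvector is (3, -2).
General solution: c_1e^(-4t)(-2,1) + c_2e^(2t)(3,-2).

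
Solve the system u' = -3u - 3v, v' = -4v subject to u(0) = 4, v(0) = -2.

Coefficient matrix A = [[-3, -3], [0, -4]].
Characteristic polynomial det(A - λI) = λ^2 + 7λ + 12 = 0.
Eigenvalues λ = -4, -3.
For λ=-4: (A-λI) row 1 is [1, -3], so an eigenvector is (-3, -1).
For λ=-3: (A-λI) row 1 is [0, -3], so an eigenvector is (-1, 0).
General solution: K_1e^(-4t)(-3,-1) + K_2e^(-3t)(-1,0).
Applying u(0)=4, v(0)=-2 gives K_1=2, K_2=-10.

u(t) = 10e^(-3t) - 6e^(-4t), v(t) = -2e^(-4t)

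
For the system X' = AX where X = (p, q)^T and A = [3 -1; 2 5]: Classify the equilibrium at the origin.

unstable spiral

A = [[3,-1],[2,5]]; det(A-λI) = λ^2 - 8λ + 17.
λ = 4 ± i: positive real part.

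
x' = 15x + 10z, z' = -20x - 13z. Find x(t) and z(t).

Coefficient matrix A = [[15, 10], [-20, -13]].
Characteristic polynomial det(A - λI) = λ^2 - 2λ + 5 = 0.
Eigenvalues λ = 1 ± 2i (complex conjugate pair).
For λ=1+2i: an eigenvector is (1,-1) - i(2,-3) = (1 - 2i, -1 + 3i).
A real fundamental pair from Re and Im of e^((1+2i)t)v: X_1 = e^(t)(cos(2t)·(1,-1) + sin(2t)·(2,-3)), X_2 = e^(t)(sin(2t)·(1,-1) - cos(2t)·(2,-3)).
General solution: K_1X_1 + K_2X_2.

x(t) = 2K_1e^(t)sin(2t) + K_1e^(t)cos(2t) + K_2e^(t)sin(2t) - 2K_2e^(t)cos(2t), z(t) = -3K_1e^(t)sin(2t) - K_1e^(t)cos(2t) - K_2e^(t)sin(2t) + 3K_2e^(t)cos(2t)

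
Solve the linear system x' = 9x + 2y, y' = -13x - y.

x(t) = K_1e^(4t)sin(t) + K_1e^(4t)cos(t) + K_2e^(4t)sin(t) - K_2e^(4t)cos(t), y(t) = -3K_1e^(4t)sin(t) - 2K_1e^(4t)cos(t) - 2K_2e^(4t)sin(t) + 3K_2e^(4t)cos(t)

Coefficient matrix A = [[9, 2], [-13, -1]].
Characteristic polynomial det(A - λI) = λ^2 - 8λ + 17 = 0.
Eigenvalues λ = 4 ± i (complex conjugate pair).
For λ=4+i: an eigenvector is (1,-2) - i(1,-3) = (1 - i, -2 + 3i).
A real fundamental pair from Re and Im of e^((4+i)t)v: X_1 = e^(4t)(cos(t)·(1,-2) + sin(t)·(1,-3)), X_2 = e^(4t)(sin(t)·(1,-2) - cos(t)·(1,-3)).
General solution: K_1X_1 + K_2X_2.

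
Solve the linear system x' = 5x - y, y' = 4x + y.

x(t) = -K_1e^(3t) - K_2te^(3t) - 2K_2e^(3t), y(t) = -2K_1e^(3t) - 2K_2te^(3t) - 3K_2e^(3t)

Coefficient matrix A = [[5, -1], [4, 1]].
Characteristic polynomial det(A - λI) = λ^2 - 6λ + 9 = 0.
Single eigenvalue λ = 3 with algebraic multiplicity 2.
Eigenvector v = (-1,-2); generalized eigenvector w with (A-λI)w=v is (-2,-3).
General solution: e^(3t)[K_1·v + K_2·(t·v + w)].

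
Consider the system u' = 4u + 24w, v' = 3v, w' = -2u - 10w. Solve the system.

u(t) = 4c_1e^(-2t) - 3c_2e^(-4t), v(t) = c_3e^(3t), w(t) = -c_1e^(-2t) + c_2e^(-4t)

Coefficient matrix A = [[4, 0, 24], [0, 3, 0], [-2, 0, -10]].
det(A - λI) = 0 gives eigenvalues λ = -2, -4, 3.
For λ=-2: eigenvector (4,0,-1).
For λ=-4: eigenvector (-3,0,1).
For λ=3: eigenvector (0,1,0).
General solution: c_1e^(-2t)(4,0,-1) + c_2e^(-4t)(-3,0,1) + c_3e^(3t)(0,1,0).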